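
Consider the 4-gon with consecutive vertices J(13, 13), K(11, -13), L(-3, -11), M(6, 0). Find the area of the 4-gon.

Apply the surveyor's formula: 2A = Σ (x_i·y_{i+1} − x_{i+1}·y_i), indices taken mod 4.
Σ = (-312) + (-160) + (66) + (78) = -328
Area = |Σ|/2 = 164.

164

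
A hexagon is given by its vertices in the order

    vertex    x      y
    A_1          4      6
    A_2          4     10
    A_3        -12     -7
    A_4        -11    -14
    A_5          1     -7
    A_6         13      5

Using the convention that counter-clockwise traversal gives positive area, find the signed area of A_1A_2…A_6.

A_1→A_2: (4)(10) − (4)(6) = 16
A_2→A_3: (4)(-7) − (-12)(10) = 92
A_3→A_4: (-12)(-14) − (-11)(-7) = 91
A_4→A_5: (-11)(-7) − (1)(-14) = 91
A_5→A_6: (1)(5) − (13)(-7) = 96
A_6→A_1: (13)(6) − (4)(5) = 58
Σ = 444
Signed area = Σ/2 = 222 (positive ⇒ counter-clockwise traversal).

222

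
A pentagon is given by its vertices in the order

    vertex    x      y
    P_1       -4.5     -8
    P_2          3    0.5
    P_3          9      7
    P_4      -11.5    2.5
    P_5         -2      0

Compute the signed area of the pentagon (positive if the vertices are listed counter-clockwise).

81.125

Apply the shoelace formula: 2A = Σ (x_i·y_{i+1} − x_{i+1}·y_i), indices taken mod 5.
Σ = (21.75) + (16.5) + (103) + (5) + (16) = 162.25
Signed area = Σ/2 = 81.125 (positive ⇒ counter-clockwise traversal).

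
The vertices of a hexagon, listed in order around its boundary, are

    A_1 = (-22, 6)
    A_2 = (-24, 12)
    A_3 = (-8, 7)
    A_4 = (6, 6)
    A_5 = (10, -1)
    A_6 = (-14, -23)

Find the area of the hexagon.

Apply the surveyor's formula: 2A = Σ (x_i·y_{i+1} − x_{i+1}·y_i), indices taken mod 6.
Σ = (-120) + (-72) + (-90) + (-66) + (-244) + (-590) = -1182
Area = |Σ|/2 = 591.

591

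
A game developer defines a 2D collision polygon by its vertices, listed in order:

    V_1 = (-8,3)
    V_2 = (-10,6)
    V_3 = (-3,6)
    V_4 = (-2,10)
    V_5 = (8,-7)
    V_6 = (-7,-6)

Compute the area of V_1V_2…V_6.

155

Σ = (-18) + (-42) + (-18) + (-66) + (-97) + (-69) = -310
Area = |Σ|/2 = 155.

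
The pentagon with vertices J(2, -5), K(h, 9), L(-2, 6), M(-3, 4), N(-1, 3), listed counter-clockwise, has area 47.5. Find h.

The doubled signed area Σ (x_i y_{i+1} − x_{i+1} y_i) is linear in h.
With h=0 it equals 40; the coefficient of h is 11 (from the two edges through K).
So 11·h + 40 = 2·47.5 = 95 ⇒ h = 5.

5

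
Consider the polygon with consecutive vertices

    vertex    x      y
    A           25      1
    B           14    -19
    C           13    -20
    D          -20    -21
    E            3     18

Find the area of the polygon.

Apply Gauss's area formula: 2A = Σ (x_i·y_{i+1} − x_{i+1}·y_i), indices taken mod 5.
Σ = (-489) + (-33) + (-673) + (-297) + (-447) = -1939
Area = |Σ|/2 = 969.5.

969.5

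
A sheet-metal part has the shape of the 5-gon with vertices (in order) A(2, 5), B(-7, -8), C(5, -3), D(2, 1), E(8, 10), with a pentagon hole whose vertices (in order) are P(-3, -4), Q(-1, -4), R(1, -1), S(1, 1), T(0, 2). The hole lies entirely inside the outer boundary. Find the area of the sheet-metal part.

50

Outer boundary:
Σ = (19) + (61) + (11) + (12) + (20) = 123
Area = |Σ|/2 = 61.5.
Hole:
Apply the surveyor's formula: 2A = Σ (x_i·y_{i+1} − x_{i+1}·y_i), indices taken mod 5.
Cross-terms: 8, 5, 2, 2, 6  ⇒  Σ = 23
Area = |Σ|/2 = 11.5.
Net area = 61.5 − 11.5 = 50.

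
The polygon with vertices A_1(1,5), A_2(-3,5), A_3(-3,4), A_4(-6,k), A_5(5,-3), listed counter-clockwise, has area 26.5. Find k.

The doubled signed area Σ (x_i y_{i+1} − x_{i+1} y_i) is linear in k.
With k=0 it equals 93; the coefficient of k is -8 (from the two edges through A_4).
So -8·k + 93 = 2·26.5 = 53 ⇒ k = 5.

5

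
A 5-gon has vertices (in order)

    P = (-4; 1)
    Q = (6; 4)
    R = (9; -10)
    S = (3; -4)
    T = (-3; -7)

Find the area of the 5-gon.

Apply the shoelace formula: 2A = Σ (x_i·y_{i+1} − x_{i+1}·y_i), indices taken mod 5.
Σ = (-22) + (-96) + (-6) + (-33) + (-31) = -188
Area = |Σ|/2 = 94.

94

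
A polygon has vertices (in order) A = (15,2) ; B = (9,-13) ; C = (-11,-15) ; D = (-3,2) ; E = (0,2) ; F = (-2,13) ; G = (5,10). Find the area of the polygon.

Apply the shoelace (surveyor's) formula: 2A = Σ (x_i·y_{i+1} − x_{i+1}·y_i), indices taken mod 7.
Σ = (-213) + (-278) + (-67) + (-6) + (4) + (-85) + (-140) = -785
Area = |Σ|/2 = 392.5.

392.5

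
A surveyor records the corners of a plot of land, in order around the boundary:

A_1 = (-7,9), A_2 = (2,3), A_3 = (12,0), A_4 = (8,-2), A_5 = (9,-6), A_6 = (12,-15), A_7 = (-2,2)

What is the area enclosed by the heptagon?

Σ = (-39) + (-36) + (-24) + (-30) + (-63) + (-6) + (-4) = -202
Area = |Σ|/2 = 101.

101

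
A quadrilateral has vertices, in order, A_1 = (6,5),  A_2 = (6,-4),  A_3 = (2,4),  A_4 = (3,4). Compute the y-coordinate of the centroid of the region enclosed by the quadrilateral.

Apply Gauss's area formula. First the cross-terms c_i = x_i·y_{i+1} − x_{i+1}·y_i:
  -54, 32, -4, -9  ⇒  2A = -35, A = -17.5.
Then Σ (y_i + y_{i+1})·c_i = -167, so ȳ = -167 / (6·(-17.5)) = 167/105.

167/105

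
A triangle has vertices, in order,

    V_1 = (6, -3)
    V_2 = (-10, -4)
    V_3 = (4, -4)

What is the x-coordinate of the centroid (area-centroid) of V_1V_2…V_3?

0

Apply the shoelace formula. First the cross-terms c_i = x_i·y_{i+1} − x_{i+1}·y_i:
  -54, 56, 12  ⇒  2A = 14, A = 7.
Then Σ (x_i + x_{i+1})·c_i = 0, so x̄ = 0 / (6·7) = 0.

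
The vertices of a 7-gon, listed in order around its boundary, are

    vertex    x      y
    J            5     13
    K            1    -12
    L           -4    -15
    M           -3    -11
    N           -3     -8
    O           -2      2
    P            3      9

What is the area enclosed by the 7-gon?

Apply the shoelace (surveyor's) formula: 2A = Σ (x_i·y_{i+1} − x_{i+1}·y_i), indices taken mod 7.
J→K: (5)(-12) − (1)(13) = -73
K→L: (1)(-15) − (-4)(-12) = -63
L→M: (-4)(-11) − (-3)(-15) = -1
M→N: (-3)(-8) − (-3)(-11) = -9
N→O: (-3)(2) − (-2)(-8) = -22
O→P: (-2)(9) − (3)(2) = -24
P→J: (3)(13) − (5)(9) = -6
Σ = -198
Area = |Σ|/2 = 99.

99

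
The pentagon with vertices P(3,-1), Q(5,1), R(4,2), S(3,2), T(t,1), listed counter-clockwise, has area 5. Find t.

The doubled signed area Σ (x_i y_{i+1} − x_{i+1} y_i) is linear in t.
With t=0 it equals 16; the coefficient of t is -3 (from the two edges through T).
So -3·t + 16 = 2·5 = 10 ⇒ t = 2.

2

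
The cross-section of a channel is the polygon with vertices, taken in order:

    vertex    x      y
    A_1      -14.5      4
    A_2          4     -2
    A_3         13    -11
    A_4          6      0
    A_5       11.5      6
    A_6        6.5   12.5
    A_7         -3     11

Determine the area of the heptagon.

A_1→A_2: (-14.5)(-2) − (4)(4) = 13
A_2→A_3: (4)(-11) − (13)(-2) = -18
A_3→A_4: (13)(0) − (6)(-11) = 66
A_4→A_5: (6)(6) − (11.5)(0) = 36
A_5→A_6: (11.5)(12.5) − (6.5)(6) = 104.75
A_6→A_7: (6.5)(11) − (-3)(12.5) = 109
A_7→A_1: (-3)(4) − (-14.5)(11) = 147.5
Σ = 458.25
Area = |Σ|/2 = 229.125.

229.125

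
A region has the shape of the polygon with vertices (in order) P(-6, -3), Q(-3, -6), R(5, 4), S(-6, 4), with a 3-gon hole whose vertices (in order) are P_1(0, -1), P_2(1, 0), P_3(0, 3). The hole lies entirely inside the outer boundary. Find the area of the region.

Outer boundary:
Apply the shoelace formula: 2A = Σ (x_i·y_{i+1} − x_{i+1}·y_i), indices taken mod 4.
Σ = (27) + (18) + (44) + (42) = 131
Area = |Σ|/2 = 65.5.
Hole:
Σ = (1) + (3) + (0) = 4
Area = |Σ|/2 = 2.
Net area = 65.5 − 2 = 63.5.

63.5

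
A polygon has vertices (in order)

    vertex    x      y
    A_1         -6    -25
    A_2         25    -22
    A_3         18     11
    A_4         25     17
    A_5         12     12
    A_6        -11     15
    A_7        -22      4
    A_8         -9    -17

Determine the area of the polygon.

1343

Cross-terms: 757, 671, 31, 96, 312, 286, 410, 123  ⇒  Σ = 2686
Area = |Σ|/2 = 1343.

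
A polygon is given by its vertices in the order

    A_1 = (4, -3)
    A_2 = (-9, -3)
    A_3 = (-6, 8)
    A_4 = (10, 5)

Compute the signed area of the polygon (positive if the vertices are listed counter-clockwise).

Apply the shoelace (surveyor's) formula: 2A = Σ (x_i·y_{i+1} − x_{i+1}·y_i), indices taken mod 4.
Cross-terms: -39, -90, -110, -50  ⇒  Σ = -289
Signed area = Σ/2 = -144.5 (negative ⇒ clockwise traversal).

-144.5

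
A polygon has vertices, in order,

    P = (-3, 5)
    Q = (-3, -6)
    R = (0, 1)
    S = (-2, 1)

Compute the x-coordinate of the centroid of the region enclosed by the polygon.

Apply the surveyor's formula. First the cross-terms c_i = x_i·y_{i+1} − x_{i+1}·y_i:
  33, -3, 2, -7  ⇒  2A = 25, A = 12.5.
Then Σ (x_i + x_{i+1})·c_i = -158, so x̄ = -158 / (6·12.5) = -158/75.

-158/75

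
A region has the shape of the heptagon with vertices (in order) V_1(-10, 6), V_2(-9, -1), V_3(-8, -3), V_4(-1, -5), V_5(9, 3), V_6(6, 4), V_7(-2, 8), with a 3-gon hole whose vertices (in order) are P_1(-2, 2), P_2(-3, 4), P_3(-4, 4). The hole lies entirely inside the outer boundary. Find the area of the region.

151

Outer boundary:
Apply the shoelace (surveyor's) formula: 2A = Σ (x_i·y_{i+1} − x_{i+1}·y_i), indices taken mod 7.
Cross-terms: 64, 19, 37, 42, 18, 56, 68  ⇒  Σ = 304
Area = |Σ|/2 = 152.
Hole:
Σ = (-2) + (4) + (0) = 2
Area = |Σ|/2 = 1.
Net area = 152 − 1 = 151.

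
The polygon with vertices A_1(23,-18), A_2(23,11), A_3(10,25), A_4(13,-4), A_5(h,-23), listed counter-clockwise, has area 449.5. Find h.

7

The doubled signed area Σ (x_i y_{i+1} − x_{i+1} y_i) is linear in h.
With h=0 it equals 997; the coefficient of h is -14 (from the two edges through A_5).
So -14·h + 997 = 2·449.5 = 899 ⇒ h = 7.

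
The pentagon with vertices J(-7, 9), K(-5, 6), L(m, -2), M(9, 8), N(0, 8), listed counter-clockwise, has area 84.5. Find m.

5

Write out the shoelace sum; only the two edges meeting at L involve m:
2·Area = [((-5)·(-2) − m·6) + (m·8 − 9·(-2))] + 131
       = 2·m + 159 = 169
⇒ m = 5.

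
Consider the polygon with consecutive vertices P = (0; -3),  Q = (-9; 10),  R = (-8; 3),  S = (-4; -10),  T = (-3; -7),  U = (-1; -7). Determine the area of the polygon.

Cross-terms: -27, 53, 92, -2, 14, 3  ⇒  Σ = 133
Area = |Σ|/2 = 66.5.

66.5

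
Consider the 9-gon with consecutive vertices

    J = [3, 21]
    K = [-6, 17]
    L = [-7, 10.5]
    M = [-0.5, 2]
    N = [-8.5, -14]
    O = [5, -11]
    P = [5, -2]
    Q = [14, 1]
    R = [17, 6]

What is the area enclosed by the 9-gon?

447.875

Apply Gauss's area formula: 2A = Σ (x_i·y_{i+1} − x_{i+1}·y_i), indices taken mod 9.
Σ = (177) + (56) + (-8.75) + (24) + (163.5) + (45) + (33) + (67) + (339) = 895.75
Area = |Σ|/2 = 447.875.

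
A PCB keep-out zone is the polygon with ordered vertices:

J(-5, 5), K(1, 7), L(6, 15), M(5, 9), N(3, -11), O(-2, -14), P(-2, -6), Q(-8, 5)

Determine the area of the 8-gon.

161.5

Apply the shoelace (surveyor's) formula: 2A = Σ (x_i·y_{i+1} − x_{i+1}·y_i), indices taken mod 8.
Σ = (-40) + (-27) + (-21) + (-82) + (-64) + (-16) + (-58) + (-15) = -323
Area = |Σ|/2 = 161.5.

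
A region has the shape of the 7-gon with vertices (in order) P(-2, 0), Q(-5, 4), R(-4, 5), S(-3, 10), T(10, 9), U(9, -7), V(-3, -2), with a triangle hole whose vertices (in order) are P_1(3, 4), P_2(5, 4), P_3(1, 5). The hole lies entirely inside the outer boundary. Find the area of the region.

Outer boundary:
Apply the shoelace formula: 2A = Σ (x_i·y_{i+1} − x_{i+1}·y_i), indices taken mod 7.
Cross-terms: -8, -9, -25, -127, -151, -39, -4  ⇒  Σ = -363
Area = |Σ|/2 = 181.5.
Hole:
Σ = (-8) + (21) + (-11) = 2
Area = |Σ|/2 = 1.
Net area = 181.5 − 1 = 180.5.

180.5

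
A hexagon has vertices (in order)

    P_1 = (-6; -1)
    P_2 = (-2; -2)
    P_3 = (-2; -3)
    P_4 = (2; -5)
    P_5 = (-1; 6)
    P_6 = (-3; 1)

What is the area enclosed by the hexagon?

Apply Gauss's area formula: 2A = Σ (x_i·y_{i+1} − x_{i+1}·y_i), indices taken mod 6.
Σ = (10) + (2) + (16) + (7) + (17) + (9) = 61
Area = |Σ|/2 = 30.5.

30.5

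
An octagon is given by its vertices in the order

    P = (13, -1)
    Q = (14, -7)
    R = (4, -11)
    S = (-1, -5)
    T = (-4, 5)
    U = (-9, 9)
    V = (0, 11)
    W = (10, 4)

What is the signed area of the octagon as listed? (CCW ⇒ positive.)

Apply the shoelace formula: 2A = Σ (x_i·y_{i+1} − x_{i+1}·y_i), indices taken mod 8.
Cross-terms: -77, -126, -31, -25, 9, -99, -110, -62  ⇒  Σ = -521
Signed area = Σ/2 = -260.5 (negative ⇒ clockwise traversal).

-260.5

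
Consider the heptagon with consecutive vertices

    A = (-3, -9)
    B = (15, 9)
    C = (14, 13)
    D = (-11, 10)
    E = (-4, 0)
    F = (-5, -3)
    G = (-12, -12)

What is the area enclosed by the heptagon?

Apply the surveyor's formula: 2A = Σ (x_i·y_{i+1} − x_{i+1}·y_i), indices taken mod 7.
Σ = (108) + (69) + (283) + (40) + (12) + (24) + (72) = 608
Area = |Σ|/2 = 304.

304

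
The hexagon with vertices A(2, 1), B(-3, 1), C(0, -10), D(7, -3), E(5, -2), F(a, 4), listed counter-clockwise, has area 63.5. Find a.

The doubled signed area Σ (x_i y_{i+1} − x_{i+1} y_i) is linear in a.
With a=0 it equals 118; the coefficient of a is 3 (from the two edges through F).
So 3·a + 118 = 2·63.5 = 127 ⇒ a = 3.

3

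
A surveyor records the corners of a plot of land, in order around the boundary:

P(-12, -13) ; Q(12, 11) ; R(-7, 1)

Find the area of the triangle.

Cross-terms: 24, 89, 103  ⇒  Σ = 216
Area = |Σ|/2 = 108.

108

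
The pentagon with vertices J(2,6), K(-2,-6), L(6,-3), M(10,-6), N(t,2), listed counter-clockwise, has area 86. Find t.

Write out the shoelace sum; only the two edges meeting at N involve t:
2·Area = [(10·2 − t·(-6)) + (t·6 − 2·2)] + 36
       = 12·t + 52 = 172
⇒ t = 10.

10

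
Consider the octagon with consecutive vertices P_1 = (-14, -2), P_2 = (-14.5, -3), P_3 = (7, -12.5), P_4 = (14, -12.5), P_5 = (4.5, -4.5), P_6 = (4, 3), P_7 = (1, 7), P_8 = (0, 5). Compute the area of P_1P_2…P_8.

213.75

Apply the shoelace (surveyor's) formula: 2A = Σ (x_i·y_{i+1} − x_{i+1}·y_i), indices taken mod 8.
P_1→P_2: (-14)(-3) − (-14.5)(-2) = 13
P_2→P_3: (-14.5)(-12.5) − (7)(-3) = 202.25
P_3→P_4: (7)(-12.5) − (14)(-12.5) = 87.5
P_4→P_5: (14)(-4.5) − (4.5)(-12.5) = -6.75
P_5→P_6: (4.5)(3) − (4)(-4.5) = 31.5
P_6→P_7: (4)(7) − (1)(3) = 25
P_7→P_8: (1)(5) − (0)(7) = 5
P_8→P_1: (0)(-2) − (-14)(5) = 70
Σ = 427.5
Area = |Σ|/2 = 213.75.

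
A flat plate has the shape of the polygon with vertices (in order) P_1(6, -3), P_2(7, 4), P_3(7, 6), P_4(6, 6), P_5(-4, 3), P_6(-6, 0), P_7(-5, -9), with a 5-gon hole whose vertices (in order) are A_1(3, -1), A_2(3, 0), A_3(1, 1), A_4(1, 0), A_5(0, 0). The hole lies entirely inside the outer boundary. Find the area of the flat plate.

Outer boundary:
Apply the surveyor's formula: 2A = Σ (x_i·y_{i+1} − x_{i+1}·y_i), indices taken mod 7.
Cross-terms: 45, 14, 6, 42, 18, 54, 69  ⇒  Σ = 248
Area = |Σ|/2 = 124.
Hole:
Cross-terms: 3, 3, -1, 0, 0  ⇒  Σ = 5
Area = |Σ|/2 = 2.5.
Net area = 124 − 2.5 = 121.5.

121.5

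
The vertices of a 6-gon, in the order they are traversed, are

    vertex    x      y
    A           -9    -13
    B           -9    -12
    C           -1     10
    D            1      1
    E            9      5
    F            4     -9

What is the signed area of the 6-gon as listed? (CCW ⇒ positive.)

-180

Apply the shoelace formula: 2A = Σ (x_i·y_{i+1} − x_{i+1}·y_i), indices taken mod 6.
Σ = (-9) + (-102) + (-11) + (-4) + (-101) + (-133) = -360
Signed area = Σ/2 = -180 (negative ⇒ clockwise traversal).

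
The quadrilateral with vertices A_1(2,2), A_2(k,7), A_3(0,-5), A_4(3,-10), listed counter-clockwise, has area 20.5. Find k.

2

Write out the shoelace sum; only the two edges meeting at A_2 involve k:
2·Area = [(2·7 − k·2) + (k·(-5) − 0·7)] + 41
       = -7·k + 55 = 41
⇒ k = 2.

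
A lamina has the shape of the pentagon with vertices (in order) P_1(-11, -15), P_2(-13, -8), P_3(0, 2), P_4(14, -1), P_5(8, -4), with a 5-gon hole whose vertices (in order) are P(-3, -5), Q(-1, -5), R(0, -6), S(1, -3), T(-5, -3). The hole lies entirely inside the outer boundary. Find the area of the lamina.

176.5

Outer boundary:
Apply the shoelace (surveyor's) formula: 2A = Σ (x_i·y_{i+1} − x_{i+1}·y_i), indices taken mod 5.
Σ = (-107) + (-26) + (-28) + (-48) + (-164) = -373
Area = |Σ|/2 = 186.5.
Hole:
P→Q: (-3)(-5) − (-1)(-5) = 10
Q→R: (-1)(-6) − (0)(-5) = 6
R→S: (0)(-3) − (1)(-6) = 6
S→T: (1)(-3) − (-5)(-3) = -18
T→P: (-5)(-5) − (-3)(-3) = 16
Σ = 20
Area = |Σ|/2 = 10.
Net area = 186.5 − 10 = 176.5.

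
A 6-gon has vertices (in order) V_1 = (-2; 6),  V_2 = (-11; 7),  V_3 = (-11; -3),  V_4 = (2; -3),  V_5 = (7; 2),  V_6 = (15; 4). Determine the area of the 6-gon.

161

Σ = (52) + (110) + (39) + (25) + (-2) + (98) = 322
Area = |Σ|/2 = 161.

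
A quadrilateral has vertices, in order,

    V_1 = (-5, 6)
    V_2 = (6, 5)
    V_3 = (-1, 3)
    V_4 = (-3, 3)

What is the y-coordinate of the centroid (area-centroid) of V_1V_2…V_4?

478/105

Apply the shoelace formula. First the cross-terms c_i = x_i·y_{i+1} − x_{i+1}·y_i:
  -61, 23, 6, -3  ⇒  2A = -35, A = -17.5.
Then Σ (y_i + y_{i+1})·c_i = -478, so ȳ = -478 / (6·(-17.5)) = 478/105.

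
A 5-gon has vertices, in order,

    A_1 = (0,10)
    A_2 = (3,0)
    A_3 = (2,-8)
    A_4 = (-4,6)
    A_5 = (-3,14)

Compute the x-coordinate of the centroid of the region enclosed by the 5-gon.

-31/71

Apply Gauss's area formula. First the cross-terms c_i = x_i·y_{i+1} − x_{i+1}·y_i:
  -30, -24, -20, -38, -30  ⇒  2A = -142, A = -71.
Then Σ (x_i + x_{i+1})·c_i = 186, so x̄ = 186 / (6·(-71)) = -31/71.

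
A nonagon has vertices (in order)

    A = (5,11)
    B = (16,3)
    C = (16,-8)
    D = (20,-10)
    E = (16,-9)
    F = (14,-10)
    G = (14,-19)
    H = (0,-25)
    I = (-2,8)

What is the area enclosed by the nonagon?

Σ = (-161) + (-176) + (0) + (-20) + (-34) + (-126) + (-350) + (-50) + (-62) = -979
Area = |Σ|/2 = 489.5.

489.5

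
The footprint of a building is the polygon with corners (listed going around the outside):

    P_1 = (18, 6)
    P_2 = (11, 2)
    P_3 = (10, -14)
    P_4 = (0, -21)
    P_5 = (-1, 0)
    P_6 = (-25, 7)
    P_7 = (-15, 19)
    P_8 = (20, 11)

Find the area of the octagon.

Σ = (-30) + (-174) + (-210) + (-21) + (-7) + (-370) + (-545) + (-78) = -1435
Area = |Σ|/2 = 717.5.

717.5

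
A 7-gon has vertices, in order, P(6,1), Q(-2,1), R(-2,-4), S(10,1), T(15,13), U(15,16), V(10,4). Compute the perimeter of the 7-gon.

|PQ| = √((-8)² + (0)²) = √64 = 8
|QR| = √((0)² + (-5)²) = √25 = 5
|RS| = √((12)² + (5)²) = √169 = 13
|ST| = √((5)² + (12)²) = √169 = 13
|TU| = √((0)² + (3)²) = √9 = 3
|UV| = √((-5)² + (-12)²) = √169 = 13
|VP| = √((-4)² + (-3)²) = √25 = 5
Perimeter = 8 + 5 + 13 + 13 + 3 + 13 + 5 = 60.

60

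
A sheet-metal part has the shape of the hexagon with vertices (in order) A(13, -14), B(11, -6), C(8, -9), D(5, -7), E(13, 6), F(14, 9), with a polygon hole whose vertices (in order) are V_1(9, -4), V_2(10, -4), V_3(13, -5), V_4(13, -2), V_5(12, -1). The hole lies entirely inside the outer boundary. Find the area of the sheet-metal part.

64

Outer boundary:
Apply the surveyor's formula: 2A = Σ (x_i·y_{i+1} − x_{i+1}·y_i), indices taken mod 6.
Σ = (76) + (-51) + (-11) + (121) + (33) + (-313) = -145
Area = |Σ|/2 = 72.5.
Hole:
Σ = (4) + (2) + (39) + (11) + (-39) = 17
Area = |Σ|/2 = 8.5.
Net area = 72.5 − 8.5 = 64.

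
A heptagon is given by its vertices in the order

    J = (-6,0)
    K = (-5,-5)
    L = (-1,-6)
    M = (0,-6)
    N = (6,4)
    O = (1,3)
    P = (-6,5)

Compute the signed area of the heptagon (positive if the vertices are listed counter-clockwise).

82

Apply Gauss's area formula: 2A = Σ (x_i·y_{i+1} − x_{i+1}·y_i), indices taken mod 7.
J→K: (-6)(-5) − (-5)(0) = 30
K→L: (-5)(-6) − (-1)(-5) = 25
L→M: (-1)(-6) − (0)(-6) = 6
M→N: (0)(4) − (6)(-6) = 36
N→O: (6)(3) − (1)(4) = 14
O→P: (1)(5) − (-6)(3) = 23
P→J: (-6)(0) − (-6)(5) = 30
Σ = 164
Signed area = Σ/2 = 82 (positive ⇒ counter-clockwise traversal).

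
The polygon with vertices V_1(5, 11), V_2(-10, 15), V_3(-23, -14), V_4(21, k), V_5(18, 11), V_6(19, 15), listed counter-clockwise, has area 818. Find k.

Write out the shoelace sum; only the two edges meeting at V_4 involve k:
2·Area = [((-23)·k − 21·(-14)) + (21·11 − 18·k)] + 865
       = -41·k + 1390 = 1636
⇒ k = -6.

-6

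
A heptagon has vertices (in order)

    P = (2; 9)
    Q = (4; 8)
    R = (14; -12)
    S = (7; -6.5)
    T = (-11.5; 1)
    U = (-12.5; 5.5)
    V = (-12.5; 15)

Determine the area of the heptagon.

283.375

Apply Gauss's area formula: 2A = Σ (x_i·y_{i+1} − x_{i+1}·y_i), indices taken mod 7.
P→Q: (2)(8) − (4)(9) = -20
Q→R: (4)(-12) − (14)(8) = -160
R→S: (14)(-6.5) − (7)(-12) = -7
S→T: (7)(1) − (-11.5)(-6.5) = -67.75
T→U: (-11.5)(5.5) − (-12.5)(1) = -50.75
U→V: (-12.5)(15) − (-12.5)(5.5) = -118.75
V→P: (-12.5)(9) − (2)(15) = -142.5
Σ = -566.75
Area = |Σ|/2 = 283.375.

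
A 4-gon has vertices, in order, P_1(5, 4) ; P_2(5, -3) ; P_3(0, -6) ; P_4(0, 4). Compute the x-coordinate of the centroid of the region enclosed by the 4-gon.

Apply the surveyor's formula. First the cross-terms c_i = x_i·y_{i+1} − x_{i+1}·y_i:
  -35, -30, 0, -20  ⇒  2A = -85, A = -42.5.
Then Σ (x_i + x_{i+1})·c_i = -600, so x̄ = -600 / (6·(-42.5)) = 40/17.

40/17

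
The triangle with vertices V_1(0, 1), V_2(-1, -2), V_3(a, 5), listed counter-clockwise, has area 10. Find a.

8

Write out the shoelace sum; only the two edges meeting at V_3 involve a:
2·Area = [((-1)·5 − a·(-2)) + (a·1 − 0·5)] + 1
       = 3·a + -4 = 20
⇒ a = 8.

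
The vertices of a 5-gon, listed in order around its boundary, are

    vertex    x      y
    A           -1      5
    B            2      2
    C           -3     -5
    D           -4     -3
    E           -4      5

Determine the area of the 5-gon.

A→B: (-1)(2) − (2)(5) = -12
B→C: (2)(-5) − (-3)(2) = -4
C→D: (-3)(-3) − (-4)(-5) = -11
D→E: (-4)(5) − (-4)(-3) = -32
E→A: (-4)(5) − (-1)(5) = -15
Σ = -74
Area = |Σ|/2 = 37.

37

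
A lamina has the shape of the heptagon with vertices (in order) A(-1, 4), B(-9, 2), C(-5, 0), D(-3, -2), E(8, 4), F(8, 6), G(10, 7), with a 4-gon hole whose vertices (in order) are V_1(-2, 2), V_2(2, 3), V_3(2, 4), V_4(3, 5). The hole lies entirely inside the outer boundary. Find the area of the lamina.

55.5

Outer boundary:
Σ = (34) + (10) + (10) + (4) + (16) + (-4) + (47) = 117
Area = |Σ|/2 = 58.5.
Hole:
Apply the shoelace formula: 2A = Σ (x_i·y_{i+1} − x_{i+1}·y_i), indices taken mod 4.
Cross-terms: -10, 2, -2, 16  ⇒  Σ = 6
Area = |Σ|/2 = 3.
Net area = 58.5 − 3 = 55.5.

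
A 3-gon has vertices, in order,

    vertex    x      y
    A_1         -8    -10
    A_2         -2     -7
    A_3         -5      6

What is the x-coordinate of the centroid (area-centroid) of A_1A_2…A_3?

Apply the shoelace (surveyor's) formula. First the cross-terms c_i = x_i·y_{i+1} − x_{i+1}·y_i:
  36, -47, 98  ⇒  2A = 87, A = 43.5.
Then Σ (x_i + x_{i+1})·c_i = -1305, so x̄ = -1305 / (6·43.5) = -5.

-5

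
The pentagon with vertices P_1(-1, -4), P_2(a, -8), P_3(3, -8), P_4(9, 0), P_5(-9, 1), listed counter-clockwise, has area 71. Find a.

2

Write out the shoelace sum; only the two edges meeting at P_2 involve a:
2·Area = [((-1)·(-8) − a·(-4)) + (a·(-8) − 3·(-8))] + 118
       = -4·a + 150 = 142
⇒ a = 2.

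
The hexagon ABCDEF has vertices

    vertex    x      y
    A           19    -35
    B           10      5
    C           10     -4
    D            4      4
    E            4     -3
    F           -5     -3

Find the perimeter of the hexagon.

|AB| = √((-9)² + (40)²) = √1681 = 41
|BC| = √((0)² + (-9)²) = √81 = 9
|CD| = √((-6)² + (8)²) = √100 = 10
|DE| = √((0)² + (-7)²) = √49 = 7
|EF| = √((-9)² + (0)²) = √81 = 9
|FA| = √((24)² + (-32)²) = √1600 = 40
Perimeter = 41 + 9 + 10 + 7 + 9 + 40 = 116.

116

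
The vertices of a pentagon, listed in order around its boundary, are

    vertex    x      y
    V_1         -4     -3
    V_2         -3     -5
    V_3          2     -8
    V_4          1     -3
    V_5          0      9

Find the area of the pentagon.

Apply the shoelace (surveyor's) formula: 2A = Σ (x_i·y_{i+1} − x_{i+1}·y_i), indices taken mod 5.
V_1→V_2: (-4)(-5) − (-3)(-3) = 11
V_2→V_3: (-3)(-8) − (2)(-5) = 34
V_3→V_4: (2)(-3) − (1)(-8) = 2
V_4→V_5: (1)(9) − (0)(-3) = 9
V_5→V_1: (0)(-3) − (-4)(9) = 36
Σ = 92
Area = |Σ|/2 = 46.

46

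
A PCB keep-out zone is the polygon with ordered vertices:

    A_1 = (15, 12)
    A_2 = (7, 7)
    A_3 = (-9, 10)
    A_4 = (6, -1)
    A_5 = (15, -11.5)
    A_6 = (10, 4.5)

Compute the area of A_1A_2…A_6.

142

Apply Gauss's area formula: 2A = Σ (x_i·y_{i+1} − x_{i+1}·y_i), indices taken mod 6.
Σ = (21) + (133) + (-51) + (-54) + (182.5) + (52.5) = 284
Area = |Σ|/2 = 142.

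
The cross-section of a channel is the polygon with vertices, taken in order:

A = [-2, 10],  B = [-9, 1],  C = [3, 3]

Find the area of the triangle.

Apply the shoelace formula: 2A = Σ (x_i·y_{i+1} − x_{i+1}·y_i), indices taken mod 3.
Σ = (88) + (-30) + (36) = 94
Area = |Σ|/2 = 47.

47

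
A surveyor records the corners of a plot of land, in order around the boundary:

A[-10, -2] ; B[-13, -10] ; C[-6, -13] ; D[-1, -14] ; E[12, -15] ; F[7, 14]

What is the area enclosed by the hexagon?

418

Cross-terms: 74, 109, 71, 183, 273, 126  ⇒  Σ = 836
Area = |Σ|/2 = 418.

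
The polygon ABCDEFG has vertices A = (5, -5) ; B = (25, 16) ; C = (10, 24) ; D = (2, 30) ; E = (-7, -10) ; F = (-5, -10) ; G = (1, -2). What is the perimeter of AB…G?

114

|AB| = √((20)² + (21)²) = √841 = 29
|BC| = √((-15)² + (8)²) = √289 = 17
|CD| = √((-8)² + (6)²) = √100 = 10
|DE| = √((-9)² + (-40)²) = √1681 = 41
|EF| = √((2)² + (0)²) = √4 = 2
|FG| = √((6)² + (8)²) = √100 = 10
|GA| = √((4)² + (-3)²) = √25 = 5
Perimeter = 29 + 17 + 10 + 41 + 2 + 10 + 5 = 114.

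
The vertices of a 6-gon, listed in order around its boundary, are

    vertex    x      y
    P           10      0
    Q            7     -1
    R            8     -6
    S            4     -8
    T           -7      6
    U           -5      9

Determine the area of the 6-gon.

119.5

Apply Gauss's area formula: 2A = Σ (x_i·y_{i+1} − x_{i+1}·y_i), indices taken mod 6.
Σ = (-10) + (-34) + (-40) + (-32) + (-33) + (-90) = -239
Area = |Σ|/2 = 119.5.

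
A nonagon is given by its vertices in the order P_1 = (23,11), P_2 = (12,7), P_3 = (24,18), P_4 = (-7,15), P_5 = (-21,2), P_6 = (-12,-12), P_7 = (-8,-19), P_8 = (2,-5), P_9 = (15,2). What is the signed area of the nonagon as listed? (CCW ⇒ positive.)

774

Σ = (29) + (48) + (486) + (301) + (276) + (132) + (78) + (79) + (119) = 1548
Signed area = Σ/2 = 774 (positive ⇒ counter-clockwise traversal).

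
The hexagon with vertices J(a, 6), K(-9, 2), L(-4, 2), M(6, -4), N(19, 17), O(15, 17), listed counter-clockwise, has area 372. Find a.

Write out the shoelace sum; only the two edges meeting at J involve a:
2·Area = [(15·6 − a·17) + (a·2 − (-9)·6)] + 240
       = -15·a + 384 = 744
⇒ a = -24.

-24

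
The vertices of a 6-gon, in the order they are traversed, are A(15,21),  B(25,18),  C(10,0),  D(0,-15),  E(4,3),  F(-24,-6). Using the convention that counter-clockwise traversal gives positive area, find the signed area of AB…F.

A→B: (15)(18) − (25)(21) = -255
B→C: (25)(0) − (10)(18) = -180
C→D: (10)(-15) − (0)(0) = -150
D→E: (0)(3) − (4)(-15) = 60
E→F: (4)(-6) − (-24)(3) = 48
F→A: (-24)(21) − (15)(-6) = -414
Σ = -891
Signed area = Σ/2 = -445.5 (negative ⇒ clockwise traversal).

-445.5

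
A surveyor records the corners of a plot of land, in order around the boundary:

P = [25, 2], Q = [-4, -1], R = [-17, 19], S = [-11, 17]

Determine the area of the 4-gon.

Σ = (-17) + (-93) + (-80) + (-447) = -637
Area = |Σ|/2 = 318.5.

318.5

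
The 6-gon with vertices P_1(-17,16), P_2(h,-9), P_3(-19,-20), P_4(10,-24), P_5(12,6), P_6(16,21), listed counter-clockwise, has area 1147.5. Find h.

-15

The doubled signed area Σ (x_i y_{i+1} − x_{i+1} y_i) is linear in h.
With h=0 it equals 1755; the coefficient of h is -36 (from the two edges through P_2).
So -36·h + 1755 = 2·1147.5 = 2295 ⇒ h = -15.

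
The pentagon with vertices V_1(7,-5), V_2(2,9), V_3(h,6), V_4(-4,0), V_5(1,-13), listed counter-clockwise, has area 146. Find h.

-5

The doubled signed area Σ (x_i y_{i+1} − x_{i+1} y_i) is linear in h.
With h=0 it equals 247; the coefficient of h is -9 (from the two edges through V_3).
So -9·h + 247 = 2·146 = 292 ⇒ h = -5.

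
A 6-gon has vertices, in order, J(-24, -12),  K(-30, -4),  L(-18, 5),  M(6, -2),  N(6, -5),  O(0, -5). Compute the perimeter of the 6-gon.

|JK| = √((-6)² + (8)²) = √100 = 10
|KL| = √((12)² + (9)²) = √225 = 15
|LM| = √((24)² + (-7)²) = √625 = 25
|MN| = √((0)² + (-3)²) = √9 = 3
|NO| = √((-6)² + (0)²) = √36 = 6
|OJ| = √((-24)² + (-7)²) = √625 = 25
Perimeter = 10 + 15 + 25 + 3 + 6 + 25 = 84.

84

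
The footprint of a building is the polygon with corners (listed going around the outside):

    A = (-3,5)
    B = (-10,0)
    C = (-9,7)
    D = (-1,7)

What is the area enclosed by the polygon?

30

Σ = (50) + (-70) + (-56) + (16) = -60
Area = |Σ|/2 = 30.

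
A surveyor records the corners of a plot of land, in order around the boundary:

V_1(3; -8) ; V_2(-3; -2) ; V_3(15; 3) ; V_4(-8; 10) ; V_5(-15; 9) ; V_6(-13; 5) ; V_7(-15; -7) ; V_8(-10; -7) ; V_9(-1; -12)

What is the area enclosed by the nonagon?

Apply the shoelace formula: 2A = Σ (x_i·y_{i+1} − x_{i+1}·y_i), indices taken mod 9.
Σ = (-30) + (21) + (174) + (78) + (42) + (166) + (35) + (113) + (44) = 643
Area = |Σ|/2 = 321.5.

321.5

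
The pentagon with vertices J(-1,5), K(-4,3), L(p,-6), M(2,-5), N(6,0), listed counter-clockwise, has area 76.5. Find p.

-5

The doubled signed area Σ (x_i y_{i+1} − x_{i+1} y_i) is linear in p.
With p=0 it equals 113; the coefficient of p is -8 (from the two edges through L).
So -8·p + 113 = 2·76.5 = 153 ⇒ p = -5.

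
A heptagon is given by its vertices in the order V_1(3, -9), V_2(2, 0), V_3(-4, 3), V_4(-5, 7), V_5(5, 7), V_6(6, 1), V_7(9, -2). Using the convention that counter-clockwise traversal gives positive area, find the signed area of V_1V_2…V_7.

-96

Apply the shoelace (surveyor's) formula: 2A = Σ (x_i·y_{i+1} − x_{i+1}·y_i), indices taken mod 7.
Σ = (18) + (6) + (-13) + (-70) + (-37) + (-21) + (-75) = -192
Signed area = Σ/2 = -96 (negative ⇒ clockwise traversal).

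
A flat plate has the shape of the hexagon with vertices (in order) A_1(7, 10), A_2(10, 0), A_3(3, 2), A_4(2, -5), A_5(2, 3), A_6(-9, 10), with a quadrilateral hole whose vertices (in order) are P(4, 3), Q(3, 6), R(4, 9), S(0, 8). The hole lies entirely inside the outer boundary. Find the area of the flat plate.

89

Outer boundary:
Cross-terms: -100, 20, -19, 16, 47, -160  ⇒  Σ = -196
Area = |Σ|/2 = 98.
Hole:
Apply the shoelace formula: 2A = Σ (x_i·y_{i+1} − x_{i+1}·y_i), indices taken mod 4.
Σ = (15) + (3) + (32) + (-32) = 18
Area = |Σ|/2 = 9.
Net area = 98 − 9 = 89.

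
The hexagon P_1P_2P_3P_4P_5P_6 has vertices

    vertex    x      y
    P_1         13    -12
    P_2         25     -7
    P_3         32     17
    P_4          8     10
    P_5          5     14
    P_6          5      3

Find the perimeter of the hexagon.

96

|P_1P_2| = √((12)² + (5)²) = √169 = 13
|P_2P_3| = √((7)² + (24)²) = √625 = 25
|P_3P_4| = √((-24)² + (-7)²) = √625 = 25
|P_4P_5| = √((-3)² + (4)²) = √25 = 5
|P_5P_6| = √((0)² + (-11)²) = √121 = 11
|P_6P_1| = √((8)² + (-15)²) = √289 = 17
Perimeter = 13 + 25 + 25 + 5 + 11 + 17 = 96.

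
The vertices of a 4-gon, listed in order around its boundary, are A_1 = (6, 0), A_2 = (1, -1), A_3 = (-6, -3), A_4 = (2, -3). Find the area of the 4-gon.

13.5

Apply Gauss's area formula: 2A = Σ (x_i·y_{i+1} − x_{i+1}·y_i), indices taken mod 4.
Σ = (-6) + (-9) + (24) + (18) = 27
Area = |Σ|/2 = 13.5.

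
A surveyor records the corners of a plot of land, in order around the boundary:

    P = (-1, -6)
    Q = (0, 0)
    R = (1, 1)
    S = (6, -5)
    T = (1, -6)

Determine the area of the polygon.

27

Apply the shoelace formula: 2A = Σ (x_i·y_{i+1} − x_{i+1}·y_i), indices taken mod 5.
Σ = (0) + (0) + (-11) + (-31) + (-12) = -54
Area = |Σ|/2 = 27.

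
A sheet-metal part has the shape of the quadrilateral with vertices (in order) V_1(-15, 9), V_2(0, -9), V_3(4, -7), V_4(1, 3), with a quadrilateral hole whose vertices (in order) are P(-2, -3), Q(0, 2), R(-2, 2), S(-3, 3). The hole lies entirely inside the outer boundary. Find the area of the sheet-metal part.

114.5

Outer boundary:
Σ = (135) + (36) + (19) + (54) = 244
Area = |Σ|/2 = 122.
Hole:
Cross-terms: -4, 4, 0, 15  ⇒  Σ = 15
Area = |Σ|/2 = 7.5.
Net area = 122 − 7.5 = 114.5.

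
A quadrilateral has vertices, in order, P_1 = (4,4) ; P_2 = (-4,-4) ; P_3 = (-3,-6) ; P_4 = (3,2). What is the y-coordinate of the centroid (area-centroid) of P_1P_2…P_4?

Apply the shoelace (surveyor's) formula. First the cross-terms c_i = x_i·y_{i+1} − x_{i+1}·y_i:
  0, 12, 12, 4  ⇒  2A = 28, A = 14.
Then Σ (y_i + y_{i+1})·c_i = -144, so ȳ = -144 / (6·14) = -12/7.

-12/7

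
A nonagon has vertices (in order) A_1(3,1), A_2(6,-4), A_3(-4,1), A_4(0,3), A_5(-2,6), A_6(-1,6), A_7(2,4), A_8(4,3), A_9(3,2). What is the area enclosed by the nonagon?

35

Apply Gauss's area formula: 2A = Σ (x_i·y_{i+1} − x_{i+1}·y_i), indices taken mod 9.
Cross-terms: -18, -10, -12, 6, -6, -16, -10, -1, -3  ⇒  Σ = -70
Area = |Σ|/2 = 35.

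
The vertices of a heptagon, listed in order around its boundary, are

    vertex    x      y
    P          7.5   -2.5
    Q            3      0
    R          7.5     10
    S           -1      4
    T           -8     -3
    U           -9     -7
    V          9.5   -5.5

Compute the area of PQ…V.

Σ = (7.5) + (30) + (40) + (35) + (29) + (116) + (17.5) = 275
Area = |Σ|/2 = 137.5.

137.5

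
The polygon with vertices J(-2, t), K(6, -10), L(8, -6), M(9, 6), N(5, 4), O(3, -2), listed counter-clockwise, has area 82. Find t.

Write out the shoelace sum; only the two edges meeting at J involve t:
2·Area = [(3·t − (-2)·(-2)) + ((-2)·(-10) − 6·t)] + 130
       = -3·t + 146 = 164
⇒ t = -6.

-6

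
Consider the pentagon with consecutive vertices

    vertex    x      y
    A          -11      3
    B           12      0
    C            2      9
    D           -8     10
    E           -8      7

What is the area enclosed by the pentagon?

A→B: (-11)(0) − (12)(3) = -36
B→C: (12)(9) − (2)(0) = 108
C→D: (2)(10) − (-8)(9) = 92
D→E: (-8)(7) − (-8)(10) = 24
E→A: (-8)(3) − (-11)(7) = 53
Σ = 241
Area = |Σ|/2 = 120.5.

120.5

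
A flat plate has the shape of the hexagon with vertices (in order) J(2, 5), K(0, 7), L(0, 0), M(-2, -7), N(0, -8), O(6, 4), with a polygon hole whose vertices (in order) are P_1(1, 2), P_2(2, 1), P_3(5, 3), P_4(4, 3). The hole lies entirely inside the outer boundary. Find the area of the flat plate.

47

Outer boundary:
Apply the shoelace (surveyor's) formula: 2A = Σ (x_i·y_{i+1} − x_{i+1}·y_i), indices taken mod 6.
J→K: (2)(7) − (0)(5) = 14
K→L: (0)(0) − (0)(7) = 0
L→M: (0)(-7) − (-2)(0) = 0
M→N: (-2)(-8) − (0)(-7) = 16
N→O: (0)(4) − (6)(-8) = 48
O→J: (6)(5) − (2)(4) = 22
Σ = 100
Area = |Σ|/2 = 50.
Hole:
Apply the shoelace (surveyor's) formula: 2A = Σ (x_i·y_{i+1} − x_{i+1}·y_i), indices taken mod 4.
P_1→P_2: (1)(1) − (2)(2) = -3
P_2→P_3: (2)(3) − (5)(1) = 1
P_3→P_4: (5)(3) − (4)(3) = 3
P_4→P_1: (4)(2) − (1)(3) = 5
Σ = 6
Area = |Σ|/2 = 3.
Net area = 50 − 3 = 47.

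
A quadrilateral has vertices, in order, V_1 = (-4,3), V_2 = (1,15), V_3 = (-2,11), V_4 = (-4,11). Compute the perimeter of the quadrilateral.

28

|V_1V_2| = √((5)² + (12)²) = √169 = 13
|V_2V_3| = √((-3)² + (-4)²) = √25 = 5
|V_3V_4| = √((-2)² + (0)²) = √4 = 2
|V_4V_1| = √((0)² + (-8)²) = √64 = 8
Perimeter = 13 + 5 + 2 + 8 = 28.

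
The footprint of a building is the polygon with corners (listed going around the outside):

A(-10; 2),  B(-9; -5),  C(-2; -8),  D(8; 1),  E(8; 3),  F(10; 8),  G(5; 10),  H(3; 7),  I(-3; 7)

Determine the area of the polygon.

Apply Gauss's area formula: 2A = Σ (x_i·y_{i+1} − x_{i+1}·y_i), indices taken mod 9.
A→B: (-10)(-5) − (-9)(2) = 68
B→C: (-9)(-8) − (-2)(-5) = 62
C→D: (-2)(1) − (8)(-8) = 62
D→E: (8)(3) − (8)(1) = 16
E→F: (8)(8) − (10)(3) = 34
F→G: (10)(10) − (5)(8) = 60
G→H: (5)(7) − (3)(10) = 5
H→I: (3)(7) − (-3)(7) = 42
I→A: (-3)(2) − (-10)(7) = 64
Σ = 413
Area = |Σ|/2 = 206.5.

206.5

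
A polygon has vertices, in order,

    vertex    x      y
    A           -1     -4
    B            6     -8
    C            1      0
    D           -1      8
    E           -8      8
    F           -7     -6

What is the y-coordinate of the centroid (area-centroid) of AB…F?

50/69

Apply the shoelace formula. First the cross-terms c_i = x_i·y_{i+1} − x_{i+1}·y_i:
  32, 8, 8, 56, 104, 22  ⇒  2A = 230, A = 115.
Then Σ (y_i + y_{i+1})·c_i = 500, so ȳ = 500 / (6·115) = 50/69.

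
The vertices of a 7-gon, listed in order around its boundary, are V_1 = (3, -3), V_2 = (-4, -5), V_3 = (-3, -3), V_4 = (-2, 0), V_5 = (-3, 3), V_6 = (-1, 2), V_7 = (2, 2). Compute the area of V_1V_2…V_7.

31.5

Apply the shoelace (surveyor's) formula: 2A = Σ (x_i·y_{i+1} − x_{i+1}·y_i), indices taken mod 7.
Σ = (-27) + (-3) + (-6) + (-6) + (-3) + (-6) + (-12) = -63
Area = |Σ|/2 = 31.5.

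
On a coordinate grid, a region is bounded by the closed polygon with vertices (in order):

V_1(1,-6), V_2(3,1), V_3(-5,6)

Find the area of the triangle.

33

Σ = (19) + (23) + (24) = 66
Area = |Σ|/2 = 33.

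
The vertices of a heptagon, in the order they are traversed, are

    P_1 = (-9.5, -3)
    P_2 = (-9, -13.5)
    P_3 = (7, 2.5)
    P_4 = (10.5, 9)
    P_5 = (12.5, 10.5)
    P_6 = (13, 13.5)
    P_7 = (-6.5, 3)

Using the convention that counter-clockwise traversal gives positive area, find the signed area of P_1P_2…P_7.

207.375

Σ = (101.25) + (72) + (36.75) + (-2.25) + (32.25) + (126.75) + (48) = 414.75
Signed area = Σ/2 = 207.375 (positive ⇒ counter-clockwise traversal).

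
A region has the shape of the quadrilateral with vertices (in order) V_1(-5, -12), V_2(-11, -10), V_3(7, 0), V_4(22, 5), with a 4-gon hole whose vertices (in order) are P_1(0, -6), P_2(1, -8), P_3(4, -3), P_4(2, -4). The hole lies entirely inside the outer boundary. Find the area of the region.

Outer boundary:
Σ = (-82) + (70) + (35) + (-239) = -216
Area = |Σ|/2 = 108.
Hole:
Cross-terms: 6, 29, -10, -12  ⇒  Σ = 13
Area = |Σ|/2 = 6.5.
Net area = 108 − 6.5 = 101.5.

101.5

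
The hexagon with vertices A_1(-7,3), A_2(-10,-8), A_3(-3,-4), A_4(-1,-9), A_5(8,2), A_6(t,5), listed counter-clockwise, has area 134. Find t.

The doubled signed area Σ (x_i y_{i+1} − x_{i+1} y_i) is linear in t.
With t=0 it equals 270; the coefficient of t is 1 (from the two edges through A_6).
So 1·t + 270 = 2·134 = 268 ⇒ t = -2.

-2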